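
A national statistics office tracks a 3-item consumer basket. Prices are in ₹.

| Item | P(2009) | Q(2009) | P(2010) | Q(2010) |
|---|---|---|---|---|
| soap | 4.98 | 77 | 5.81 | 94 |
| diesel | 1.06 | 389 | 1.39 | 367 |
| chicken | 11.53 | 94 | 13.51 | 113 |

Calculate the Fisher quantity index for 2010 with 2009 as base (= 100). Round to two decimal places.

Laspeyres component (base-period weights):
ΣP(2009)Q(2010) = 4.98×94 + 1.06×367 + 11.53×113 = 468.12 + 389.02 + 1302.89 = 2160.03
ΣP(2009)Q(2009) = 4.98×77 + 1.06×389 + 11.53×94 = 383.46 + 412.34 + 1083.82 = 1879.62
L = 2160.03 / 1879.62 × 100 = 114.9184
Paasche component (current-period weights):
ΣP(2010)Q(2010) = 5.81×94 + 1.39×367 + 13.51×113 = 546.14 + 510.13 + 1526.63 = 2582.9
ΣP(2010)Q(2009) = 5.81×77 + 1.39×389 + 13.51×94 = 447.37 + 540.71 + 1269.94 = 2258.02
P = 2582.9 / 2258.02 × 100 = 114.3878
Fisher = √(L × P) = √(114.9184 × 114.3878) = 114.6528

114.65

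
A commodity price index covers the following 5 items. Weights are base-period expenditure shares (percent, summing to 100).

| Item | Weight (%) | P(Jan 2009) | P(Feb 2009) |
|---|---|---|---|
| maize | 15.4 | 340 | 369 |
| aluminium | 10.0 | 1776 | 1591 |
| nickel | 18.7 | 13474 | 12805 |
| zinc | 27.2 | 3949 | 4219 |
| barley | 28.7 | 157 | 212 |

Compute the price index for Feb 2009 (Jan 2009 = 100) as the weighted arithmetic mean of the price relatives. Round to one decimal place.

maize: 15.4 × (369/340) = 15.4 × 1.085294 = 16.7135
aluminium: 10.0 × (1591/1776) = 10.0 × 0.895833 = 8.9583
nickel: 18.7 × (12805/13474) = 18.7 × 0.950349 = 17.7715
zinc: 27.2 × (4219/3949) = 27.2 × 1.068372 = 29.0597
barley: 28.7 × (212/157) = 28.7 × 1.350318 = 38.7541
Index = Σ wᵢ·(p₁ᵢ/p₀ᵢ) = 16.7135 + 8.9583 + 17.7715 + 29.0597 + 38.7541 = 111.2572

111.3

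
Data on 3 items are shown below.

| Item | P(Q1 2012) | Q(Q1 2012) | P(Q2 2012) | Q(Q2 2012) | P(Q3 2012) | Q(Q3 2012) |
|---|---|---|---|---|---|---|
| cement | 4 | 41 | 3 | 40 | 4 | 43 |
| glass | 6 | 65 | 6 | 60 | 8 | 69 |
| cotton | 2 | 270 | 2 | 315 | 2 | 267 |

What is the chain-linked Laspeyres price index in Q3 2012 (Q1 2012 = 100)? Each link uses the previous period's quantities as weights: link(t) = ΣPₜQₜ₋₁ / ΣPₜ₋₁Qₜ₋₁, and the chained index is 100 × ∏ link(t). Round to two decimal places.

110.13

Link Q1 2012→Q2 2012:
ΣP(Q2 2012)Q(Q1 2012) = 3×41 + 6×65 + 2×270 = 123 + 390 + 540 = 1053
ΣP(Q1 2012)Q(Q1 2012) = 4×41 + 6×65 + 2×270 = 164 + 390 + 540 = 1094
link = 1053/1094 = 0.962523
Link Q2 2012→Q3 2012:
ΣP(Q3 2012)Q(Q2 2012) = 4×40 + 8×60 + 2×315 = 160 + 480 + 630 = 1270
ΣP(Q2 2012)Q(Q2 2012) = 3×40 + 6×60 + 2×315 = 120 + 360 + 630 = 1110
link = 1270/1110 = 1.144144
Chained index = 100 × 0.962523 × 1.144144 = 110.1265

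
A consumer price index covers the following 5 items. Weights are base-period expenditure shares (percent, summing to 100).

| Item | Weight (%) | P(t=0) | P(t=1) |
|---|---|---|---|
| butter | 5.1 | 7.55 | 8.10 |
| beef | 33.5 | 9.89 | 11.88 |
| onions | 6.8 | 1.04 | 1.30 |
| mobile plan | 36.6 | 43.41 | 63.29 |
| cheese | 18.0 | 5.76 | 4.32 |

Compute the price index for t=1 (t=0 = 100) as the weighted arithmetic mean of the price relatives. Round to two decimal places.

121.07

butter: 5.1 × (8.10/7.55) = 5.1 × 1.072848 = 5.4715
beef: 33.5 × (11.88/9.89) = 33.5 × 1.201213 = 40.2406
onions: 6.8 × (1.30/1.04) = 6.8 × 1.250000 = 8.5000
mobile plan: 36.6 × (63.29/43.41) = 36.6 × 1.457959 = 53.3613
cheese: 18.0 × (4.32/5.76) = 18.0 × 0.750000 = 13.5000
Index = Σ wᵢ·(p₁ᵢ/p₀ᵢ) = 5.4715 + 40.2406 + 8.5000 + 53.3613 + 13.5000 = 121.0735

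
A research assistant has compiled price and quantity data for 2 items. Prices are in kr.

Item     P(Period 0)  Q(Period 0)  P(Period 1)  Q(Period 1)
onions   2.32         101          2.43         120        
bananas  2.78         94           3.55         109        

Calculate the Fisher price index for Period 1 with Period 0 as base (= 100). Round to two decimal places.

116.78

Laspeyres component (base-period weights):
ΣP(Period 1)Q(Period 0) = 2.43×101 + 3.55×94 = 245.43 + 333.7 = 579.13
ΣP(Period 0)Q(Period 0) = 2.32×101 + 2.78×94 = 234.32 + 261.32 = 495.64
L = 579.13 / 495.64 × 100 = 116.8449
Paasche component (current-period weights):
ΣP(Period 1)Q(Period 1) = 2.43×120 + 3.55×109 = 291.6 + 386.95 = 678.55
ΣP(Period 0)Q(Period 1) = 2.32×120 + 2.78×109 = 278.4 + 303.02 = 581.42
P = 678.55 / 581.42 × 100 = 116.7057
Fisher = √(L × P) = √(116.8449 × 116.7057) = 116.7752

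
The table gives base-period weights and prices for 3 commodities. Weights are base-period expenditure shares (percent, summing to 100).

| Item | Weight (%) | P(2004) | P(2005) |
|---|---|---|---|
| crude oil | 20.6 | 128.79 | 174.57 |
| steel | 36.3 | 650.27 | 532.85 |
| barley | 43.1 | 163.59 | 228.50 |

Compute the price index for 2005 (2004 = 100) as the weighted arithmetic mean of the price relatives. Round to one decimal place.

117.9

crude oil: 20.6 × (174.57/128.79) = 20.6 × 1.355462 = 27.9225
steel: 36.3 × (532.85/650.27) = 36.3 × 0.819429 = 29.7453
barley: 43.1 × (228.50/163.59) = 43.1 × 1.396785 = 60.2014
Index = Σ wᵢ·(p₁ᵢ/p₀ᵢ) = 27.9225 + 29.7453 + 60.2014 = 117.8692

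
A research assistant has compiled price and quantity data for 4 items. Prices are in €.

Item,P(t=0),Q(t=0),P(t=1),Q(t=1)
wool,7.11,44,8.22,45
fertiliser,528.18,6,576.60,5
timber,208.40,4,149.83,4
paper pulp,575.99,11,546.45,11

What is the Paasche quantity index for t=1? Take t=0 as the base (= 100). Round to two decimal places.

94.55

Paasche quantity index uses current-period prices as weights.
ΣP(t=1)·Q(t=1) = 8.22×45 + 576.60×5 + 149.83×4 + 546.45×11 = 369.9 + 2883 + 599.32 + 6010.95 = 9863.17
ΣP(t=1)·Q(t=0) = 8.22×44 + 576.60×6 + 149.83×4 + 546.45×11 = 361.68 + 3459.6 + 599.32 + 6010.95 = 10431.55
Index = 9863.17 / 10431.55 × 100 = 94.5513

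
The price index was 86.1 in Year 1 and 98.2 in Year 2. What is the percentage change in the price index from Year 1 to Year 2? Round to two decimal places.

Change = (98.2 − 86.1) / 86.1 × 100
       = 12.1 / 86.1 × 100 = 14.0534%

14.05%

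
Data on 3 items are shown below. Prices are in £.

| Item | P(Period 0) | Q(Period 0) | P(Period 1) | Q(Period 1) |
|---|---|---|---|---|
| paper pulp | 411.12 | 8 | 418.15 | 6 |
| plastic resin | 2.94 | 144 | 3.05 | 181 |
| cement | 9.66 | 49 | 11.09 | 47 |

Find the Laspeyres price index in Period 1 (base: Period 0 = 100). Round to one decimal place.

Laspeyres price index uses base-period quantities as weights.
ΣP(Period 1)·Q(Period 0) = 418.15×8 + 3.05×144 + 11.09×49 = 3345.2 + 439.2 + 543.41 = 4327.81
ΣP(Period 0)·Q(Period 0) = 411.12×8 + 2.94×144 + 9.66×49 = 3288.96 + 423.36 + 473.34 = 4185.66
Index = 4327.81 / 4185.66 × 100 = 103.3961

103.4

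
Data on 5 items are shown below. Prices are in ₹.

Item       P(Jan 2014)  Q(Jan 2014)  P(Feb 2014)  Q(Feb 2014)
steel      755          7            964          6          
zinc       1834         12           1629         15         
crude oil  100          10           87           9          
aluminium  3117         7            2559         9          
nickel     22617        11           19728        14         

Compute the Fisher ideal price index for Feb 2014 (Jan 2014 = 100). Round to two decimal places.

Laspeyres component (base-period weights):
ΣP(Feb 2014)Q(Jan 2014) = 964×7 + 1629×12 + 87×10 + 2559×7 + 19728×11 = 6748 + 19548 + 870 + 17913 + 217008 = 262087
ΣP(Jan 2014)Q(Jan 2014) = 755×7 + 1834×12 + 100×10 + 3117×7 + 22617×11 = 5285 + 22008 + 1000 + 21819 + 248787 = 298899
L = 262087 / 298899 × 100 = 87.6841
Paasche component (current-period weights):
ΣP(Feb 2014)Q(Feb 2014) = 964×6 + 1629×15 + 87×9 + 2559×9 + 19728×14 = 5784 + 24435 + 783 + 23031 + 276192 = 330225
ΣP(Jan 2014)Q(Feb 2014) = 755×6 + 1834×15 + 100×9 + 3117×9 + 22617×14 = 4530 + 27510 + 900 + 28053 + 316638 = 377631
P = 330225 / 377631 × 100 = 87.4465
Fisher = √(L × P) = √(87.6841 × 87.4465) = 87.5652

87.57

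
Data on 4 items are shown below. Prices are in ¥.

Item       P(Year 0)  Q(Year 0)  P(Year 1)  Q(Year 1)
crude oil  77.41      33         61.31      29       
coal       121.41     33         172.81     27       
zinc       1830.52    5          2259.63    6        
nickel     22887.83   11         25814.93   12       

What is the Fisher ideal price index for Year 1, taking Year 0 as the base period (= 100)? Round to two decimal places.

Laspeyres component (base-period weights):
ΣP(Year 1)Q(Year 0) = 61.31×33 + 172.81×33 + 2259.63×5 + 25814.93×11 = 2023.23 + 5702.73 + 11298.15 + 283964.23 = 302988.34
ΣP(Year 0)Q(Year 0) = 77.41×33 + 121.41×33 + 1830.52×5 + 22887.83×11 = 2554.53 + 4006.53 + 9152.6 + 251766.13 = 267479.79
L = 302988.34 / 267479.79 × 100 = 113.2752
Paasche component (current-period weights):
ΣP(Year 1)Q(Year 1) = 61.31×29 + 172.81×27 + 2259.63×6 + 25814.93×12 = 1777.99 + 4665.87 + 13557.78 + 309779.16 = 329780.8
ΣP(Year 0)Q(Year 1) = 77.41×29 + 121.41×27 + 1830.52×6 + 22887.83×12 = 2244.89 + 3278.07 + 10983.12 + 274653.96 = 291160.04
P = 329780.8 / 291160.04 × 100 = 113.2644
Fisher = √(L × P) = √(113.2752 × 113.2644) = 113.2698

113.27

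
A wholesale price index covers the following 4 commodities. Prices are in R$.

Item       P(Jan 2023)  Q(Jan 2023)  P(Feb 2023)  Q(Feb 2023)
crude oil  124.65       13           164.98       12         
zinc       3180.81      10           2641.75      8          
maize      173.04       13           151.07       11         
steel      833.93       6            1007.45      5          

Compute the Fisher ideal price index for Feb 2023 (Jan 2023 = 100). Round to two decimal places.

Laspeyres component (base-period weights):
ΣP(Feb 2023)Q(Jan 2023) = 164.98×13 + 2641.75×10 + 151.07×13 + 1007.45×6 = 2144.74 + 26417.5 + 1963.91 + 6044.7 = 36570.85
ΣP(Jan 2023)Q(Jan 2023) = 124.65×13 + 3180.81×10 + 173.04×13 + 833.93×6 = 1620.45 + 31808.1 + 2249.52 + 5003.58 = 40681.65
L = 36570.85 / 40681.65 × 100 = 89.8952
Paasche component (current-period weights):
ΣP(Feb 2023)Q(Feb 2023) = 164.98×12 + 2641.75×8 + 151.07×11 + 1007.45×5 = 1979.76 + 21134 + 1661.77 + 5037.25 = 29812.78
ΣP(Jan 2023)Q(Feb 2023) = 124.65×12 + 3180.81×8 + 173.04×11 + 833.93×5 = 1495.8 + 25446.48 + 1903.44 + 4169.65 = 33015.37
P = 29812.78 / 33015.37 × 100 = 90.2997
Fisher = √(L × P) = √(89.8952 × 90.2997) = 90.0972

90.10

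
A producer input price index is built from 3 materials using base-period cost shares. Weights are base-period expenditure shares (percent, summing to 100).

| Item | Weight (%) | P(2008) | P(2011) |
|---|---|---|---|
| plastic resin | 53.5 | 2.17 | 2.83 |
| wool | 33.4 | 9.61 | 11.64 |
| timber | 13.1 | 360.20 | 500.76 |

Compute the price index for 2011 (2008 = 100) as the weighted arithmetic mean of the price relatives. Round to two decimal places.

plastic resin: 53.5 × (2.83/2.17) = 53.5 × 1.304147 = 69.7719
wool: 33.4 × (11.64/9.61) = 33.4 × 1.211238 = 40.4554
timber: 13.1 × (500.76/360.20) = 13.1 × 1.390228 = 18.2120
Index = Σ wᵢ·(p₁ᵢ/p₀ᵢ) = 69.7719 + 40.4554 + 18.2120 = 128.4392

128.44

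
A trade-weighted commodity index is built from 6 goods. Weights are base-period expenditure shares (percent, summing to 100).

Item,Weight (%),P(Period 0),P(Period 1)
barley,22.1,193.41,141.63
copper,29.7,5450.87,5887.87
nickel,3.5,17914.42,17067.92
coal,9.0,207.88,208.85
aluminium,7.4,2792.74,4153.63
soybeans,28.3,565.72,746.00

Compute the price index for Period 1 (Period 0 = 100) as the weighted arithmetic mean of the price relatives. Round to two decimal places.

barley: 22.1 × (141.63/193.41) = 22.1 × 0.732279 = 16.1834
copper: 29.7 × (5887.87/5450.87) = 29.7 × 1.080171 = 32.0811
nickel: 3.5 × (17067.92/17914.42) = 3.5 × 0.952748 = 3.3346
coal: 9.0 × (208.85/207.88) = 9.0 × 1.004666 = 9.0420
aluminium: 7.4 × (4153.63/2792.74) = 7.4 × 1.487296 = 11.0060
soybeans: 28.3 × (746.00/565.72) = 28.3 × 1.318674 = 37.3185
Index = Σ wᵢ·(p₁ᵢ/p₀ᵢ) = 16.1834 + 32.0811 + 3.3346 + 9.0420 + 11.0060 + 37.3185 = 108.9655

108.97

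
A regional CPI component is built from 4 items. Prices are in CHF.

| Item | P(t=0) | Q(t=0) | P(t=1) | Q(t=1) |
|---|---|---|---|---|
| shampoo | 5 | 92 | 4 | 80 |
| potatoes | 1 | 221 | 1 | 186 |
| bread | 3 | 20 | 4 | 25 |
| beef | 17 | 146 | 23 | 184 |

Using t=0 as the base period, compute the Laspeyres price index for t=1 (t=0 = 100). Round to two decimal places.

124.95

Laspeyres price index uses base-period quantities as weights.
ΣP(t=1)·Q(t=0) = 4×92 + 1×221 + 4×20 + 23×146 = 368 + 221 + 80 + 3358 = 4027
ΣP(t=0)·Q(t=0) = 5×92 + 1×221 + 3×20 + 17×146 = 460 + 221 + 60 + 2482 = 3223
Index = 4027 / 3223 × 100 = 124.9457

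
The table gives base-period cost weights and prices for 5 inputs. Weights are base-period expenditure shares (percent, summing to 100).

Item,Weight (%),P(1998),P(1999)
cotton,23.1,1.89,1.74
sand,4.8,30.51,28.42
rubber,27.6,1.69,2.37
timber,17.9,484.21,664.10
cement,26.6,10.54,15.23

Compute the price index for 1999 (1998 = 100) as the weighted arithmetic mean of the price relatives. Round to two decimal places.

127.43

cotton: 23.1 × (1.74/1.89) = 23.1 × 0.920635 = 21.2667
sand: 4.8 × (28.42/30.51) = 4.8 × 0.931498 = 4.4712
rubber: 27.6 × (2.37/1.69) = 27.6 × 1.402367 = 38.7053
timber: 17.9 × (664.10/484.21) = 17.9 × 1.371512 = 24.5501
cement: 26.6 × (15.23/10.54) = 26.6 × 1.444972 = 38.4362
Index = Σ wᵢ·(p₁ᵢ/p₀ᵢ) = 21.2667 + 4.4712 + 38.7053 + 24.5501 + 38.4362 = 127.4295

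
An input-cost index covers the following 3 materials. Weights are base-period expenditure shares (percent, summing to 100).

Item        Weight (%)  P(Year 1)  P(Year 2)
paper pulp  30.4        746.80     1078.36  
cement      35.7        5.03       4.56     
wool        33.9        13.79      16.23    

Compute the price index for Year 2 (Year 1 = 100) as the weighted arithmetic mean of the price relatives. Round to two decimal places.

116.16

paper pulp: 30.4 × (1078.36/746.80) = 30.4 × 1.443974 = 43.8968
cement: 35.7 × (4.56/5.03) = 35.7 × 0.906561 = 32.3642
wool: 33.9 × (16.23/13.79) = 33.9 × 1.176940 = 39.8983
Index = Σ wᵢ·(p₁ᵢ/p₀ᵢ) = 43.8968 + 32.3642 + 39.8983 = 116.1593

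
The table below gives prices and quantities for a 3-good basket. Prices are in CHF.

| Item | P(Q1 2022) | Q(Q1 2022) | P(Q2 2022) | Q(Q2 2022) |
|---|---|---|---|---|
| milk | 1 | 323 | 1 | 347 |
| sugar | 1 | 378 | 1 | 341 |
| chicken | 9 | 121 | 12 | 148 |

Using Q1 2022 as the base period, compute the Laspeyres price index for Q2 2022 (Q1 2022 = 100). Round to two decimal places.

120.28

Laspeyres price index uses base-period quantities as weights.
ΣP(Q2 2022)·Q(Q1 2022) = 1×323 + 1×378 + 12×121 = 323 + 378 + 1452 = 2153
ΣP(Q1 2022)·Q(Q1 2022) = 1×323 + 1×378 + 9×121 = 323 + 378 + 1089 = 1790
Index = 2153 / 1790 × 100 = 120.2793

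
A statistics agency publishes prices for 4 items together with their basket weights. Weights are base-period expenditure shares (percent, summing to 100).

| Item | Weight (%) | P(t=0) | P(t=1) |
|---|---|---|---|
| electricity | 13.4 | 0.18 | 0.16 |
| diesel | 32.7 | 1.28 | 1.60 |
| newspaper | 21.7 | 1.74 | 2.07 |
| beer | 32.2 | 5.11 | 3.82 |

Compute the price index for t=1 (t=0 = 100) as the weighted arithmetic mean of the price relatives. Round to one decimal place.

electricity: 13.4 × (0.16/0.18) = 13.4 × 0.888889 = 11.9111
diesel: 32.7 × (1.60/1.28) = 32.7 × 1.250000 = 40.8750
newspaper: 21.7 × (2.07/1.74) = 21.7 × 1.189655 = 25.8155
beer: 32.2 × (3.82/5.11) = 32.2 × 0.747554 = 24.0712
Index = Σ wᵢ·(p₁ᵢ/p₀ᵢ) = 11.9111 + 40.8750 + 25.8155 + 24.0712 = 102.6729

102.7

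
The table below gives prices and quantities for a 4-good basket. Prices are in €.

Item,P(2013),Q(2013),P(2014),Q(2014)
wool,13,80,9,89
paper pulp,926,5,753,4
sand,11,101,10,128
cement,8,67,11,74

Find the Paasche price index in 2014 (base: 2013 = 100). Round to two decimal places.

Paasche price index uses current-period quantities as weights.
ΣP(2014)·Q(2014) = 9×89 + 753×4 + 10×128 + 11×74 = 801 + 3012 + 1280 + 814 = 5907
ΣP(2013)·Q(2014) = 13×89 + 926×4 + 11×128 + 8×74 = 1157 + 3704 + 1408 + 592 = 6861
Index = 5907 / 6861 × 100 = 86.0953

86.10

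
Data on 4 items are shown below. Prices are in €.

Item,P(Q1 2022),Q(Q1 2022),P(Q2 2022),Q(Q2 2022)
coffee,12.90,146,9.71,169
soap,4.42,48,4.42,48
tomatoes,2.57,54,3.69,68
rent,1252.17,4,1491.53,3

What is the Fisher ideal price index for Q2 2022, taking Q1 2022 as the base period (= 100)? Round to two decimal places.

Laspeyres component (base-period weights):
ΣP(Q2 2022)Q(Q1 2022) = 9.71×146 + 4.42×48 + 3.69×54 + 1491.53×4 = 1417.66 + 212.16 + 199.26 + 5966.12 = 7795.2
ΣP(Q1 2022)Q(Q1 2022) = 12.90×146 + 4.42×48 + 2.57×54 + 1252.17×4 = 1883.4 + 212.16 + 138.78 + 5008.68 = 7243.02
L = 7795.2 / 7243.02 × 100 = 107.6236
Paasche component (current-period weights):
ΣP(Q2 2022)Q(Q2 2022) = 9.71×169 + 4.42×48 + 3.69×68 + 1491.53×3 = 1640.99 + 212.16 + 250.92 + 4474.59 = 6578.66
ΣP(Q1 2022)Q(Q2 2022) = 12.90×169 + 4.42×48 + 2.57×68 + 1252.17×3 = 2180.1 + 212.16 + 174.76 + 3756.51 = 6323.53
P = 6578.66 / 6323.53 × 100 = 104.0346
Fisher = √(L × P) = √(107.6236 × 104.0346) = 105.8139

105.81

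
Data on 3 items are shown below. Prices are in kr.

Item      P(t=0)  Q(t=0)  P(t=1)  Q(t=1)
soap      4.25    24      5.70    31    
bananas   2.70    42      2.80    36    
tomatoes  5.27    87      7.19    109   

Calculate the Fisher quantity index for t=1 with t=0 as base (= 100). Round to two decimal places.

119.91

Laspeyres component (base-period weights):
ΣP(t=0)Q(t=1) = 4.25×31 + 2.70×36 + 5.27×109 = 131.75 + 97.2 + 574.43 = 803.38
ΣP(t=0)Q(t=0) = 4.25×24 + 2.70×42 + 5.27×87 = 102 + 113.4 + 458.49 = 673.89
L = 803.38 / 673.89 × 100 = 119.2153
Paasche component (current-period weights):
ΣP(t=1)Q(t=1) = 5.70×31 + 2.80×36 + 7.19×109 = 176.7 + 100.8 + 783.71 = 1061.21
ΣP(t=1)Q(t=0) = 5.70×24 + 2.80×42 + 7.19×87 = 136.8 + 117.6 + 625.53 = 879.93
P = 1061.21 / 879.93 × 100 = 120.6016
Fisher = √(L × P) = √(119.2153 × 120.6016) = 119.9065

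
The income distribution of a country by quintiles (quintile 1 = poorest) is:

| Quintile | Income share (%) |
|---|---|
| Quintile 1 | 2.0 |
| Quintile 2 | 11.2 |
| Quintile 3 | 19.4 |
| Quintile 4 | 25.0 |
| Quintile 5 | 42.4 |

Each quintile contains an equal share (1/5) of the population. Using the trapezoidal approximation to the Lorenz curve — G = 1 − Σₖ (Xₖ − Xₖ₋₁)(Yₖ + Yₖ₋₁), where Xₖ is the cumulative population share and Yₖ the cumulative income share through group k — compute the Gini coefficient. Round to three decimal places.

0.378

Cumulative income shares Yₖ: 0.0200, 0.1320, 0.3260, 0.5760, 1.0000
Σ (Xₖ−Xₖ₋₁)(Yₖ+Yₖ₋₁) = (1/5)(0.0200+0.0000) + (1/5)(0.1320+0.0200) + (1/5)(0.3260+0.1320) + (1/5)(0.5760+0.3260) + (1/5)(1.0000+0.5760)
  = 0.0040 + 0.0304 + 0.0916 + 0.1804 + 0.3152 = 0.6216
G = 1 − 0.6216 = 0.3784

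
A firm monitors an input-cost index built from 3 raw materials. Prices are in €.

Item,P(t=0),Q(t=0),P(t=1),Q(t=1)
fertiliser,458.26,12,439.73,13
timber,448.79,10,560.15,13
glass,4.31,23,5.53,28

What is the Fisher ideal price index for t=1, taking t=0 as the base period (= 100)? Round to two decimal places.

109.76

Laspeyres component (base-period weights):
ΣP(t=1)Q(t=0) = 439.73×12 + 560.15×10 + 5.53×23 = 5276.76 + 5601.5 + 127.19 = 11005.45
ΣP(t=0)Q(t=0) = 458.26×12 + 448.79×10 + 4.31×23 = 5499.12 + 4487.9 + 99.13 = 10086.15
L = 11005.45 / 10086.15 × 100 = 109.1145
Paasche component (current-period weights):
ΣP(t=1)Q(t=1) = 439.73×13 + 560.15×13 + 5.53×28 = 5716.49 + 7281.95 + 154.84 = 13153.28
ΣP(t=0)Q(t=1) = 458.26×13 + 448.79×13 + 4.31×28 = 5957.38 + 5834.27 + 120.68 = 11912.33
P = 13153.28 / 11912.33 × 100 = 110.4174
Fisher = √(L × P) = √(109.1145 × 110.4174) = 109.7640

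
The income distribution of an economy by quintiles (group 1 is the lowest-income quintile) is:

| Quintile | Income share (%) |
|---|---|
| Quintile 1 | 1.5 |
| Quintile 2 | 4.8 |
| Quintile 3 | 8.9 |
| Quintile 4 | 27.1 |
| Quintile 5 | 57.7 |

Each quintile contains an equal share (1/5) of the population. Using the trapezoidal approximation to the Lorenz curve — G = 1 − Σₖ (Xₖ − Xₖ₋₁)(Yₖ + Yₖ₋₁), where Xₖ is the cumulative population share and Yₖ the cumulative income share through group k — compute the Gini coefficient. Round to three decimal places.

0.539

Cumulative income shares Yₖ: 0.0150, 0.0630, 0.1520, 0.4230, 1.0000
Σ (Xₖ−Xₖ₋₁)(Yₖ+Yₖ₋₁) = (1/5)(0.0150+0.0000) + (1/5)(0.0630+0.0150) + (1/5)(0.1520+0.0630) + (1/5)(0.4230+0.1520) + (1/5)(1.0000+0.4230)
  = 0.0030 + 0.0156 + 0.0430 + 0.1150 + 0.2846 = 0.4612
G = 1 − 0.4612 = 0.5388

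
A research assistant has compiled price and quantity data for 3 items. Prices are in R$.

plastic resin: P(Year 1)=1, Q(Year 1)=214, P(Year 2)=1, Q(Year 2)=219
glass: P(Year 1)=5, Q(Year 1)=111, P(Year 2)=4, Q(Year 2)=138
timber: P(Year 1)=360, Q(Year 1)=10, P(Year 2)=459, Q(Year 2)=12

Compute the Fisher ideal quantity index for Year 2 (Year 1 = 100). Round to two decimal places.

119.66

Laspeyres component (base-period weights):
ΣP(Year 1)Q(Year 2) = 1×219 + 5×138 + 360×12 = 219 + 690 + 4320 = 5229
ΣP(Year 1)Q(Year 1) = 1×214 + 5×111 + 360×10 = 214 + 555 + 3600 = 4369
L = 5229 / 4369 × 100 = 119.6841
Paasche component (current-period weights):
ΣP(Year 2)Q(Year 2) = 1×219 + 4×138 + 459×12 = 219 + 552 + 5508 = 6279
ΣP(Year 2)Q(Year 1) = 1×214 + 4×111 + 459×10 = 214 + 444 + 4590 = 5248
P = 6279 / 5248 × 100 = 119.6456
Fisher = √(L × P) = √(119.6841 × 119.6456) = 119.6649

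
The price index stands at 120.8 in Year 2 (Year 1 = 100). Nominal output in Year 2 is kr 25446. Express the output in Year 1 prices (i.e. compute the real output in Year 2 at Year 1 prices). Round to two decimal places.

21064.57

Real = Nominal ÷ (Index/100) = 25446 ÷ (120.8/100)
     = 25446 ÷ 1.208 = 21064.5695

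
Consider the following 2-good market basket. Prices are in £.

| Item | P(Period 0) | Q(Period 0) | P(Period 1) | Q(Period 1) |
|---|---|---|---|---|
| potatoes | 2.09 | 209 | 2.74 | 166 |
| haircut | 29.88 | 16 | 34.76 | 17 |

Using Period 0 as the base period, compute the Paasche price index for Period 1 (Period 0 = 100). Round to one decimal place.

Paasche price index uses current-period quantities as weights.
ΣP(Period 1)·Q(Period 1) = 2.74×166 + 34.76×17 = 454.84 + 590.92 = 1045.76
ΣP(Period 0)·Q(Period 1) = 2.09×166 + 29.88×17 = 346.94 + 507.96 = 854.9
Index = 1045.76 / 854.9 × 100 = 122.3254

122.3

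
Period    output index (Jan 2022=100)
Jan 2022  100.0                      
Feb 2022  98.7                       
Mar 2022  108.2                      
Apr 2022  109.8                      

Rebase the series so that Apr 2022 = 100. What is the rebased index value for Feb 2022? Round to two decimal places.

Rebased(Feb 2022) = 98.7 / 109.8 × 100 = 89.8907

89.89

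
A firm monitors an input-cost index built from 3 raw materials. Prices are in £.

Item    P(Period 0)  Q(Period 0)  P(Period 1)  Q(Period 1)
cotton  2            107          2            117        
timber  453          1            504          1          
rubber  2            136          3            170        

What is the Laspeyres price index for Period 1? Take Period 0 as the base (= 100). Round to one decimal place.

Laspeyres price index uses base-period quantities as weights.
ΣP(Period 1)·Q(Period 0) = 2×107 + 504×1 + 3×136 = 214 + 504 + 408 = 1126
ΣP(Period 0)·Q(Period 0) = 2×107 + 453×1 + 2×136 = 214 + 453 + 272 = 939
Index = 1126 / 939 × 100 = 119.9148

119.9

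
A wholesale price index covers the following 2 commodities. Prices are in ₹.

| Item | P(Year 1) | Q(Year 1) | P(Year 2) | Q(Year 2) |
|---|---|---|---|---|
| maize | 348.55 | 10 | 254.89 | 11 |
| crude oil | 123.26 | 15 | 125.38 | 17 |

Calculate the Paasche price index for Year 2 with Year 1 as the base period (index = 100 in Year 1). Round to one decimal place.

Paasche price index uses current-period quantities as weights.
ΣP(Year 2)·Q(Year 2) = 254.89×11 + 125.38×17 = 2803.79 + 2131.46 = 4935.25
ΣP(Year 1)·Q(Year 2) = 348.55×11 + 123.26×17 = 3834.05 + 2095.42 = 5929.47
Index = 4935.25 / 5929.47 × 100 = 83.2326

83.2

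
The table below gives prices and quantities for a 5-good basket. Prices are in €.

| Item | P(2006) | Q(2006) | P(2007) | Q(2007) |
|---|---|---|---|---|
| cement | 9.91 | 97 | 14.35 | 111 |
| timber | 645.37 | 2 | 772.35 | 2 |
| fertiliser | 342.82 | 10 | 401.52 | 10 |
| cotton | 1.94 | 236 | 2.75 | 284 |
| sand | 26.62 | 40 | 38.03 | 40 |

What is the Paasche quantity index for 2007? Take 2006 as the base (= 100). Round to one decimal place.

103.6

Paasche quantity index uses current-period prices as weights.
ΣP(2007)·Q(2007) = 14.35×111 + 772.35×2 + 401.52×10 + 2.75×284 + 38.03×40 = 1592.85 + 1544.7 + 4015.2 + 781 + 1521.2 = 9454.95
ΣP(2007)·Q(2006) = 14.35×97 + 772.35×2 + 401.52×10 + 2.75×236 + 38.03×40 = 1391.95 + 1544.7 + 4015.2 + 649 + 1521.2 = 9122.05
Index = 9454.95 / 9122.05 × 100 = 103.6494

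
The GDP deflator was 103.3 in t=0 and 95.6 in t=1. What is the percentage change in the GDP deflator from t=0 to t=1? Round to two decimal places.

Change = (95.6 − 103.3) / 103.3 × 100
       = -7.7 / 103.3 × 100 = -7.4540%

-7.45%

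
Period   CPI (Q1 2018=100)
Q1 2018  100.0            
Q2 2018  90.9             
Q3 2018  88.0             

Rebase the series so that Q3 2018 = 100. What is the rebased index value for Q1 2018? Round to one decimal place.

Rebased(Q1 2018) = 100.0 / 88.0 × 100 = 113.6364

113.6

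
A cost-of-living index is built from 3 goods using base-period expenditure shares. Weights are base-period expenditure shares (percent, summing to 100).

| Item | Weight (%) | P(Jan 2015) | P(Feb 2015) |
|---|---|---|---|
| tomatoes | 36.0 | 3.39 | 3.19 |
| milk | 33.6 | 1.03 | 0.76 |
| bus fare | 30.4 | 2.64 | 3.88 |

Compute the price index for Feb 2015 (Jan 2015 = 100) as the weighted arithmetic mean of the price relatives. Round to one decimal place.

tomatoes: 36.0 × (3.19/3.39) = 36.0 × 0.941003 = 33.8761
milk: 33.6 × (0.76/1.03) = 33.6 × 0.737864 = 24.7922
bus fare: 30.4 × (3.88/2.64) = 30.4 × 1.469697 = 44.6788
Index = Σ wᵢ·(p₁ᵢ/p₀ᵢ) = 33.8761 + 24.7922 + 44.6788 = 103.3471

103.3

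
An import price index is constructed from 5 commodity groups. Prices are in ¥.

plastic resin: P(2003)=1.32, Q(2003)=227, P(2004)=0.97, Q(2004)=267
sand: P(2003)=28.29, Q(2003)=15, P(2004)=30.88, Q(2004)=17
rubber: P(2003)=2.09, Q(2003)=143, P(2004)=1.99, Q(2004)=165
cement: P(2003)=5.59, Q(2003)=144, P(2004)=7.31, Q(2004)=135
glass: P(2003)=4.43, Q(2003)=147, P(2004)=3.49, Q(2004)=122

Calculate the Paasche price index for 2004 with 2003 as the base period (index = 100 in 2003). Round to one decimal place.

102.1

Paasche price index uses current-period quantities as weights.
ΣP(2004)·Q(2004) = 0.97×267 + 30.88×17 + 1.99×165 + 7.31×135 + 3.49×122 = 258.99 + 524.96 + 328.35 + 986.85 + 425.78 = 2524.93
ΣP(2003)·Q(2004) = 1.32×267 + 28.29×17 + 2.09×165 + 5.59×135 + 4.43×122 = 352.44 + 480.93 + 344.85 + 754.65 + 540.46 = 2473.33
Index = 2524.93 / 2473.33 × 100 = 102.0863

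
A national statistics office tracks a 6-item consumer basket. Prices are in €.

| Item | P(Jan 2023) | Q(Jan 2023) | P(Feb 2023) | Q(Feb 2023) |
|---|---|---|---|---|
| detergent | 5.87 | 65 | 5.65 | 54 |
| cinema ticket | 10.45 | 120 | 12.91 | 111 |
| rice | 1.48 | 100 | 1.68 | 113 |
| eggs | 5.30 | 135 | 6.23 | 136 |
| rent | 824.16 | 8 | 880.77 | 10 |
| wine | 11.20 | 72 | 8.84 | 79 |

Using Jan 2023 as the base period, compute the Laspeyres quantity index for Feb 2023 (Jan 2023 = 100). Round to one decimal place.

116.1

Laspeyres quantity index uses base-period prices as weights.
ΣP(Jan 2023)·Q(Feb 2023) = 5.87×54 + 10.45×111 + 1.48×113 + 5.30×136 + 824.16×10 + 11.20×79 = 316.98 + 1159.95 + 167.24 + 720.8 + 8241.6 + 884.8 = 11491.37
ΣP(Jan 2023)·Q(Jan 2023) = 5.87×65 + 10.45×120 + 1.48×100 + 5.30×135 + 824.16×8 + 11.20×72 = 381.55 + 1254 + 148 + 715.5 + 6593.28 + 806.4 = 9898.73
Index = 11491.37 / 9898.73 × 100 = 116.0893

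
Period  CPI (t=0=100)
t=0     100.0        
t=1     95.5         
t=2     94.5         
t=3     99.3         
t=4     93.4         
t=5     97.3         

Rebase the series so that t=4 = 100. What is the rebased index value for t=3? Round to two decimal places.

106.32

Rebased(t=3) = 99.3 / 93.4 × 100 = 106.3169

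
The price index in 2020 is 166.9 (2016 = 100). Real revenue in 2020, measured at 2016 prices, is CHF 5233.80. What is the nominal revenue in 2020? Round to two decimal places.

Nominal = Real × (Index/100) = 5233.80 × (166.9/100)
        = 5233.80 × 1.669 = 8735.2122

8735.21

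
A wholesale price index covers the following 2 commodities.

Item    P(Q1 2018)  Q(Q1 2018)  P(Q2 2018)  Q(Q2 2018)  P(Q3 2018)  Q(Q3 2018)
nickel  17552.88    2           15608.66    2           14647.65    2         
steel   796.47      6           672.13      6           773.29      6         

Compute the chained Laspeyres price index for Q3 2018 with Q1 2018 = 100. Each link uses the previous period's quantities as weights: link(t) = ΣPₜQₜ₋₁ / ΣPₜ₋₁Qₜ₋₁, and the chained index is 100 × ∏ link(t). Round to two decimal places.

85.08

Link Q1 2018→Q2 2018:
ΣP(Q2 2018)Q(Q1 2018) = 15608.66×2 + 672.13×6 = 31217.32 + 4032.78 = 35250.1
ΣP(Q1 2018)Q(Q1 2018) = 17552.88×2 + 796.47×6 = 35105.76 + 4778.82 = 39884.58
link = 35250.1/39884.58 = 0.883803
Link Q2 2018→Q3 2018:
ΣP(Q3 2018)Q(Q2 2018) = 14647.65×2 + 773.29×6 = 29295.3 + 4639.74 = 33935.04
ΣP(Q2 2018)Q(Q2 2018) = 15608.66×2 + 672.13×6 = 31217.32 + 4032.78 = 35250.1
link = 33935.04/35250.1 = 0.962693
Chained index = 100 × 0.883803 × 0.962693 = 85.0831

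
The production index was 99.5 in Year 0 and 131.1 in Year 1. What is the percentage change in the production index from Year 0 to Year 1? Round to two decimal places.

Change = (131.1 − 99.5) / 99.5 × 100
       = 31.6 / 99.5 × 100 = 31.7588%

31.76%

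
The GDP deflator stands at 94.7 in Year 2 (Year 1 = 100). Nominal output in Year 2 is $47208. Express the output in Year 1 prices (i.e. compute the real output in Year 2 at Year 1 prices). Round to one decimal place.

49850.1

Real = Nominal ÷ (Index/100) = 47208 ÷ (94.7/100)
     = 47208 ÷ 0.947 = 49850.0528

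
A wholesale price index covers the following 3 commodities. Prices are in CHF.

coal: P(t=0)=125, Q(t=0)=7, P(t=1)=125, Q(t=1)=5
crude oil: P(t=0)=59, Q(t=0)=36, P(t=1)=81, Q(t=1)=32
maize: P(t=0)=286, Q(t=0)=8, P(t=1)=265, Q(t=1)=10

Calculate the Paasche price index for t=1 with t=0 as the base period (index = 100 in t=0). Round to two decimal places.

Paasche price index uses current-period quantities as weights.
ΣP(t=1)·Q(t=1) = 125×5 + 81×32 + 265×10 = 625 + 2592 + 2650 = 5867
ΣP(t=0)·Q(t=1) = 125×5 + 59×32 + 286×10 = 625 + 1888 + 2860 = 5373
Index = 5867 / 5373 × 100 = 109.1941

109.19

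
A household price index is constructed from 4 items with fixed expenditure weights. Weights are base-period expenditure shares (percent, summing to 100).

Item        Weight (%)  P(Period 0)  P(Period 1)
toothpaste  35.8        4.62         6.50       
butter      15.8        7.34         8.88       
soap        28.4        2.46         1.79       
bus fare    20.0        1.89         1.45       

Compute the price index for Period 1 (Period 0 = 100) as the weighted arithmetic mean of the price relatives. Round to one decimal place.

105.5

toothpaste: 35.8 × (6.50/4.62) = 35.8 × 1.406926 = 50.3680
butter: 15.8 × (8.88/7.34) = 15.8 × 1.209809 = 19.1150
soap: 28.4 × (1.79/2.46) = 28.4 × 0.727642 = 20.6650
bus fare: 20.0 × (1.45/1.89) = 20.0 × 0.767196 = 15.3439
Index = Σ wᵢ·(p₁ᵢ/p₀ᵢ) = 50.3680 + 19.1150 + 20.6650 + 15.3439 = 105.4919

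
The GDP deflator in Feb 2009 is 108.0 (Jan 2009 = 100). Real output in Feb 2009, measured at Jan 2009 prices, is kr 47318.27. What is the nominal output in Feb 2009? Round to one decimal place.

51103.7

Nominal = Real × (Index/100) = 47318.27 × (108.0/100)
        = 47318.27 × 1.080 = 51103.7316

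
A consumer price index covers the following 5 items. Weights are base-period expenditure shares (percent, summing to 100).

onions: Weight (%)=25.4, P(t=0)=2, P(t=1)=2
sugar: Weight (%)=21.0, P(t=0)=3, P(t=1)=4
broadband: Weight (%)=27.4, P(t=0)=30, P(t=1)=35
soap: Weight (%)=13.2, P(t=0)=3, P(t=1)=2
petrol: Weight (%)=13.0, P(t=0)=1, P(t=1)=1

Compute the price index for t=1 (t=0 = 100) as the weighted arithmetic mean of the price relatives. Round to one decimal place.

onions: 25.4 × (2/2) = 25.4 × 1.000000 = 25.4000
sugar: 21.0 × (4/3) = 21.0 × 1.333333 = 28.0000
broadband: 27.4 × (35/30) = 27.4 × 1.166667 = 31.9667
soap: 13.2 × (2/3) = 13.2 × 0.666667 = 8.8000
petrol: 13.0 × (1/1) = 13.0 × 1.000000 = 13.0000
Index = Σ wᵢ·(p₁ᵢ/p₀ᵢ) = 25.4000 + 28.0000 + 31.9667 + 8.8000 + 13.0000 = 107.1667

107.2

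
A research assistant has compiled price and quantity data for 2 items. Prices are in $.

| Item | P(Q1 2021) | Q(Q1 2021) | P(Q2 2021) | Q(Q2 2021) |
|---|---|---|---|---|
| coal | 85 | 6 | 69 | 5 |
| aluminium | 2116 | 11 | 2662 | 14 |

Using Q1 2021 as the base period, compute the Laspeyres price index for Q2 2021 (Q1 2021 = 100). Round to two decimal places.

Laspeyres price index uses base-period quantities as weights.
ΣP(Q2 2021)·Q(Q1 2021) = 69×6 + 2662×11 = 414 + 29282 = 29696
ΣP(Q1 2021)·Q(Q1 2021) = 85×6 + 2116×11 = 510 + 23276 = 23786
Index = 29696 / 23786 × 100 = 124.8465

124.85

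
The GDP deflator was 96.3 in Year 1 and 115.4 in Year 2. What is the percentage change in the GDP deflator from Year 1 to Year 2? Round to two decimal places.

Change = (115.4 − 96.3) / 96.3 × 100
       = 19.1 / 96.3 × 100 = 19.8339%

19.83%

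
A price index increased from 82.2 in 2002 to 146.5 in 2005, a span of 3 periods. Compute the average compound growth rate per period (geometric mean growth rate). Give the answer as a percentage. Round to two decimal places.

Growth factor = (146.5/82.2)^(1/3) = (1.782238)^(1/3) = 1.212426
Growth rate = 1.212426 − 1 = 0.212426 = 21.2426%

21.24%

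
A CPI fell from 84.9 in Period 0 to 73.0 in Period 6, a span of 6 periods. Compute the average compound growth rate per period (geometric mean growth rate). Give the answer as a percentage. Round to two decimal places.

Growth factor = (73.0/84.9)^(1/6) = (0.859835)^(1/6) = 0.975145
Growth rate = 0.975145 − 1 = -0.024855 = -2.4855%

-2.49%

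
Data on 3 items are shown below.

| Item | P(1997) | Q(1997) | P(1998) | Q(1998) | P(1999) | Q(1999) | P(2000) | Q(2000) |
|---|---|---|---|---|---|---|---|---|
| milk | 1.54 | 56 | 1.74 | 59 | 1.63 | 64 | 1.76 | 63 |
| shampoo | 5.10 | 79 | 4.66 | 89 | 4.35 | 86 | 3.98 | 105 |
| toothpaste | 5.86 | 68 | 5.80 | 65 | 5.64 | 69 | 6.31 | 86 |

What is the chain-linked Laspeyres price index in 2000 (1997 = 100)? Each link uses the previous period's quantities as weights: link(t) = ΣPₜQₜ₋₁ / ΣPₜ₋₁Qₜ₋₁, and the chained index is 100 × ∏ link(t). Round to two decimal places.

94.48

Link 1997→1998:
ΣP(1998)Q(1997) = 1.74×56 + 4.66×79 + 5.80×68 = 97.44 + 368.14 + 394.4 = 859.98
ΣP(1997)Q(1997) = 1.54×56 + 5.10×79 + 5.86×68 = 86.24 + 402.9 + 398.48 = 887.62
link = 859.98/887.62 = 0.968861
Link 1998→1999:
ΣP(1999)Q(1998) = 1.63×59 + 4.35×89 + 5.64×65 = 96.17 + 387.15 + 366.6 = 849.92
ΣP(1998)Q(1998) = 1.74×59 + 4.66×89 + 5.80×65 = 102.66 + 414.74 + 377 = 894.4
link = 849.92/894.4 = 0.950268
Link 1999→2000:
ΣP(2000)Q(1999) = 1.76×64 + 3.98×86 + 6.31×69 = 112.64 + 342.28 + 435.39 = 890.31
ΣP(1999)Q(1999) = 1.63×64 + 4.35×86 + 5.64×69 = 104.32 + 374.1 + 389.16 = 867.58
link = 890.31/867.58 = 1.026199
Chained index = 100 × 0.968861 × 0.950268 × 1.026199 = 94.4799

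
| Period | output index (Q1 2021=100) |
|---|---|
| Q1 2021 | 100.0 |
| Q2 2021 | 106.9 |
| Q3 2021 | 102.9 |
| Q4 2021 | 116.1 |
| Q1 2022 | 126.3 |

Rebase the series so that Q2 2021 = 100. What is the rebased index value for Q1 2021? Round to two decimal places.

93.55

Rebased(Q1 2021) = 100.0 / 106.9 × 100 = 93.5454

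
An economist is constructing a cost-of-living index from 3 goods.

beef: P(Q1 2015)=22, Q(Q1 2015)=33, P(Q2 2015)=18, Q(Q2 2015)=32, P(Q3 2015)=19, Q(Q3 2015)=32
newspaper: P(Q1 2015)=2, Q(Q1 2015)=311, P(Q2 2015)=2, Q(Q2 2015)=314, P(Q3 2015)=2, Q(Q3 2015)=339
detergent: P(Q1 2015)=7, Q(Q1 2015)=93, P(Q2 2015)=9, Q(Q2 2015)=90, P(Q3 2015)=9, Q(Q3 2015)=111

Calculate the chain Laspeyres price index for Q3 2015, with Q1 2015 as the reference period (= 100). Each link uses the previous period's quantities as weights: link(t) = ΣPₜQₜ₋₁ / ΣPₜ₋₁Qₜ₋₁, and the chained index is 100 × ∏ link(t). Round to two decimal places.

Link Q1 2015→Q2 2015:
ΣP(Q2 2015)Q(Q1 2015) = 18×33 + 2×311 + 9×93 = 594 + 622 + 837 = 2053
ΣP(Q1 2015)Q(Q1 2015) = 22×33 + 2×311 + 7×93 = 726 + 622 + 651 = 1999
link = 2053/1999 = 1.027014
Link Q2 2015→Q3 2015:
ΣP(Q3 2015)Q(Q2 2015) = 19×32 + 2×314 + 9×90 = 608 + 628 + 810 = 2046
ΣP(Q2 2015)Q(Q2 2015) = 18×32 + 2×314 + 9×90 = 576 + 628 + 810 = 2014
link = 2046/2014 = 1.015889
Chained index = 100 × 1.027014 × 1.015889 = 104.3331

104.33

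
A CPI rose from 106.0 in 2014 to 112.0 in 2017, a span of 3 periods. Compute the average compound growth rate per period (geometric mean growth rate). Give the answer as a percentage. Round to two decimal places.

1.85%

Growth factor = (112.0/106.0)^(1/3) = (1.056604)^(1/3) = 1.018523
Growth rate = 1.018523 − 1 = 0.018523 = 1.8523%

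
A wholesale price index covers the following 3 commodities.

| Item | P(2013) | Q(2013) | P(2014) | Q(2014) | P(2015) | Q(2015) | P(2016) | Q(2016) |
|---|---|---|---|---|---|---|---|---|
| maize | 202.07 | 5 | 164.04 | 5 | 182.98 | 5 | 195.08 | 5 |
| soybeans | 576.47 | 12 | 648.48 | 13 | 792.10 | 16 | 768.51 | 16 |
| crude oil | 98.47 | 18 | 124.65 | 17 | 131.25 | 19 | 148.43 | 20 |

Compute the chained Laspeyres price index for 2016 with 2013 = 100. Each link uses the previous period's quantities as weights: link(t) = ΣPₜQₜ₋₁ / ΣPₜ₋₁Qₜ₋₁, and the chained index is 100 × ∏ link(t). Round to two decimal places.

132.28

Link 2013→2014:
ΣP(2014)Q(2013) = 164.04×5 + 648.48×12 + 124.65×18 = 820.2 + 7781.76 + 2243.7 = 10845.66
ΣP(2013)Q(2013) = 202.07×5 + 576.47×12 + 98.47×18 = 1010.35 + 6917.64 + 1772.46 = 9700.45
link = 10845.66/9700.45 = 1.118057
Link 2014→2015:
ΣP(2015)Q(2014) = 182.98×5 + 792.10×13 + 131.25×17 = 914.9 + 10297.3 + 2231.25 = 13443.45
ΣP(2014)Q(2014) = 164.04×5 + 648.48×13 + 124.65×17 = 820.2 + 8430.24 + 2119.05 = 11369.49
link = 13443.45/11369.49 = 1.182415
Link 2015→2016:
ΣP(2016)Q(2015) = 195.08×5 + 768.51×16 + 148.43×19 = 975.4 + 12296.16 + 2820.17 = 16091.73
ΣP(2015)Q(2015) = 182.98×5 + 792.10×16 + 131.25×19 = 914.9 + 12673.6 + 2493.75 = 16082.25
link = 16091.73/16082.25 = 1.000589
Chained index = 100 × 1.118057 × 1.182415 × 1.000589 = 132.2787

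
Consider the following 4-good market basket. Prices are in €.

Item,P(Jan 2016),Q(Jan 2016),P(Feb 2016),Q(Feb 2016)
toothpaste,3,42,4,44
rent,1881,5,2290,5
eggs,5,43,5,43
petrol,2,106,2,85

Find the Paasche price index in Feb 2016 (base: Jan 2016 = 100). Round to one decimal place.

121.1

Paasche price index uses current-period quantities as weights.
ΣP(Feb 2016)·Q(Feb 2016) = 4×44 + 2290×5 + 5×43 + 2×85 = 176 + 11450 + 215 + 170 = 12011
ΣP(Jan 2016)·Q(Feb 2016) = 3×44 + 1881×5 + 5×43 + 2×85 = 132 + 9405 + 215 + 170 = 9922
Index = 12011 / 9922 × 100 = 121.0542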